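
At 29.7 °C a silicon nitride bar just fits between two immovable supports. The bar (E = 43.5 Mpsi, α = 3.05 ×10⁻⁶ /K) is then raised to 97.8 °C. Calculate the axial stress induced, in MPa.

62.3 MPa

E = 43.5 Mpsi = 299.9 GPa.
ΔT = 68.10 K. Constrained thermal stress σ = E·α·ΔT = 299.9×10³ MPa × 3.05×10⁻⁶ × 68.10 = 62.3 MPa (compressive).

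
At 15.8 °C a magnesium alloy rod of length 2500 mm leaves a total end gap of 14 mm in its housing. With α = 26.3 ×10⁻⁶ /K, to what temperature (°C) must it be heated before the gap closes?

α·L₀·ΔT = 14.0 mm ⇒ ΔT = 14.0 / (26.3×10⁻⁶ × 2500.0) = 212.9 K.
T = 15.8 + 212.9 = 228.7 °C.

229 °C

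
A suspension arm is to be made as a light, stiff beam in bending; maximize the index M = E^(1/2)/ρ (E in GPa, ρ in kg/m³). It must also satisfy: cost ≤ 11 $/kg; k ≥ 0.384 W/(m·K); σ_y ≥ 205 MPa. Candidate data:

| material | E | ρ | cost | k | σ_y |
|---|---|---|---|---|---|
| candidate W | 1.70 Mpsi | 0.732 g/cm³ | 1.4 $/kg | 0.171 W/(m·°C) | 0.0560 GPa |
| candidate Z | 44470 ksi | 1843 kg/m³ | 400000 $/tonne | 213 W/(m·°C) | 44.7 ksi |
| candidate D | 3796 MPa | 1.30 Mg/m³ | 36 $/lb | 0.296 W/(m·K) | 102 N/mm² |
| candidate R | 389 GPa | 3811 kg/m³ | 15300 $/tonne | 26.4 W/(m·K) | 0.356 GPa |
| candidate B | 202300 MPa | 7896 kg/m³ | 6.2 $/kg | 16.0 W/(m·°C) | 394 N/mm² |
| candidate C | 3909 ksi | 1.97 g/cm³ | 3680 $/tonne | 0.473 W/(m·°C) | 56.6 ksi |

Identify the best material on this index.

Screen on constraints: cost ≤ 11 $/kg; k ≥ 0.384 W/(m·K); σ_y ≥ 205 MPa. Survivors: candidate B, candidate C.
Convert each candidate to consistent units, then evaluate M:
  candidate B: E = 202.3 GPa, ρ = 7896 kg/m³
  candidate C: E = 26.95 GPa, ρ = 1970 kg/m³
  candidate C: M = 2.64×10⁻³
  candidate B: M = 1.80×10⁻³
Highest index: candidate C.

candidate C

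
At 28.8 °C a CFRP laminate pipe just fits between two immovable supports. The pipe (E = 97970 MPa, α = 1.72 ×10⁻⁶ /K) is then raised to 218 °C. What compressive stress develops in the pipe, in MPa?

31.9 MPa

E = 97970 MPa = 97.97 GPa.
ΔT = 189.2 K. Constrained thermal stress σ = E·α·ΔT = 97.97×10³ MPa × 1.72×10⁻⁶ × 189.2 = 31.9 MPa (compressive).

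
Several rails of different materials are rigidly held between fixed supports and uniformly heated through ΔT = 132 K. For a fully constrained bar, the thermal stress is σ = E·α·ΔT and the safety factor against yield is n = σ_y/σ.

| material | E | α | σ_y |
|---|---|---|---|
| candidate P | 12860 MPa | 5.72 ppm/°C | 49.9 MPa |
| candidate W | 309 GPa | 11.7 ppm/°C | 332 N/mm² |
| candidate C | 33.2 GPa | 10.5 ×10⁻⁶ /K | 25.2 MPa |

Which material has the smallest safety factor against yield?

candidate C

Converting E to GPa, α to ×10⁻⁶/K, σ_y to MPa, then σ and n for each:
  candidate P: E = 12.86, α = 5.72, σ_y = 49.90 → σ = 9.71 MPa, n = 5.14
  candidate W: E = 309.0, α = 11.7, σ_y = 332.0 → σ = 477 MPa, n = 0.696
  candidate C: E = 33.20, α = 10.5, σ_y = 25.20 → σ = 46.0 MPa, n = 0.548
The minimum is candidate C at n = 0.548.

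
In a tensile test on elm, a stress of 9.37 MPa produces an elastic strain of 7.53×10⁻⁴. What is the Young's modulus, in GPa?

E = σ/ε = 9.37 MPa / 7.53×10⁻⁴ = 12440 MPa = 12.4 GPa.

12.4 GPa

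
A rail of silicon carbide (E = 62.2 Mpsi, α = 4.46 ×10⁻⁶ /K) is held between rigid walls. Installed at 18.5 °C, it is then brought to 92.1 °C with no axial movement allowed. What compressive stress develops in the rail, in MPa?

E = 62.2 Mpsi = 428.9 GPa.
ΔT = 73.60 K. Constrained thermal stress σ = E·α·ΔT = 428.9×10³ MPa × 4.46×10⁻⁶ × 73.60 = 141 MPa (compressive).

141 MPa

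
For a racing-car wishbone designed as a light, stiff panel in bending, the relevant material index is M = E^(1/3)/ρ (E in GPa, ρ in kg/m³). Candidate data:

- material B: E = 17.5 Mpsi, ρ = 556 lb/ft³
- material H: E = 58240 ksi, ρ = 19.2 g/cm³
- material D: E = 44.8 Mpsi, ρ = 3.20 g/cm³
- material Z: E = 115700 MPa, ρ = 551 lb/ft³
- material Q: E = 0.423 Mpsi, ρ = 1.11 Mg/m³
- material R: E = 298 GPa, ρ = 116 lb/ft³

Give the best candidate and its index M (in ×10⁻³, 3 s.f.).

material R, M = 3.59×10⁻³

Convert each candidate to consistent units, then evaluate M:
  material B: E = 120.7 GPa, ρ = 8906 kg/m³
  material H: E = 401.6 GPa, ρ = 19200 kg/m³
  material D: E = 308.9 GPa, ρ = 3200 kg/m³
  material Z: E = 115.7 GPa, ρ = 8826 kg/m³
  material Q: E = 2.916 GPa, ρ = 1110 kg/m³
  material R: E = 298.0 GPa, ρ = 1858 kg/m³
  material R: M = 3.59×10⁻³
  material D: M = 2.11×10⁻³
  material Q: M = 1.29×10⁻³
  material B: M = 0.555×10⁻³
  material Z: M = 0.552×10⁻³
  material H: M = 0.384×10⁻³
Highest index: material R.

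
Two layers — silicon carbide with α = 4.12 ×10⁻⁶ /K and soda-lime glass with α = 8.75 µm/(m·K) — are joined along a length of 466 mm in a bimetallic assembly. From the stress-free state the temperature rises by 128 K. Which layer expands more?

soda-lime glass

α(silicon carbide) = 4.12×10⁻⁶/K vs α(soda-lime glass) = 8.75×10⁻⁶/K.
Higher α expands more for the same ΔT: soda-lime glass.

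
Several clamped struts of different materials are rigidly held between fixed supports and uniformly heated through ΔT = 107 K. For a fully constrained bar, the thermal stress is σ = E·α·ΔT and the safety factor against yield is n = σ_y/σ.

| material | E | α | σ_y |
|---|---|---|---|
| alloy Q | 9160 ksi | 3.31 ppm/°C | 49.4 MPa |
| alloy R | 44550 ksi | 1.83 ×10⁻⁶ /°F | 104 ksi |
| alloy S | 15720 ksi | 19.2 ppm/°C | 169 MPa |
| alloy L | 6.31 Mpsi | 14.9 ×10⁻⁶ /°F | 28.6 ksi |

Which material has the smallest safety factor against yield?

alloy S

Per material, after unit conversion:
  alloy Q: E = 63.16, α = 3.31, σ_y = 49.40 → σ = 22.4 MPa, n = 2.21
  alloy R: E = 307.2, α = 3.29, σ_y = 717.1 → σ = 108 MPa, n = 6.62
  alloy S: E = 108.4, α = 19.2, σ_y = 169.0 → σ = 223 MPa, n = 0.759
  alloy L: E = 43.51, α = 26.8, σ_y = 197.2 → σ = 125 MPa, n = 1.58
The minimum is alloy S at n = 0.759.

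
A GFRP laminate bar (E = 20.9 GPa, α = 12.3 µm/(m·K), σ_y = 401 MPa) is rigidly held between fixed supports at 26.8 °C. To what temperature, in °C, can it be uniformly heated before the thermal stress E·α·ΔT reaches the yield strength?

1590 °C

E·α·ΔT = 401.0 MPa ⇒ ΔT = 401.0 / (20.90×10³ × 12.3×10⁻⁶) = 1560 K.
T = 26.8 + 1560 = 1587 °C.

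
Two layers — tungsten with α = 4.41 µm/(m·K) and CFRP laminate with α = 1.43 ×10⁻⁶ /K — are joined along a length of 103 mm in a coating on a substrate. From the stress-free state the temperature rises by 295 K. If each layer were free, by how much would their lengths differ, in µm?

Δα = |4.41 − 1.43|×10⁻⁶/K = 2.98×10⁻⁶/K.
ΔL_mismatch = Δα·L·ΔT = 2.98×10⁻⁶ × 103.0 mm × 295.0 K = 90.5 µm.

90.5 µm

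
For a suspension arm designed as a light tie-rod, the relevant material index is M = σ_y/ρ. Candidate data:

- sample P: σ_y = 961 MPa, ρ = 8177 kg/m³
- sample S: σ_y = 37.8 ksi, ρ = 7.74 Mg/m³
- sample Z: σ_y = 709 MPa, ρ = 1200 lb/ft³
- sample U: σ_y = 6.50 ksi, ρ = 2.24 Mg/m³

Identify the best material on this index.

Putting every candidate on a common basis:
  sample P: σ_y = 961.0 MPa, ρ = 8177 kg/m³
  sample S: σ_y = 260.6 MPa, ρ = 7740 kg/m³
  sample Z: σ_y = 709.0 MPa, ρ = 19220 kg/m³
  sample U: σ_y = 44.82 MPa, ρ = 2240 kg/m³
  sample P: M = 118 kN·m/kg
  sample Z: M = 36.9 kN·m/kg
  sample S: M = 33.7 kN·m/kg
  sample U: M = 20.0 kN·m/kg
Highest index: sample P.

sample P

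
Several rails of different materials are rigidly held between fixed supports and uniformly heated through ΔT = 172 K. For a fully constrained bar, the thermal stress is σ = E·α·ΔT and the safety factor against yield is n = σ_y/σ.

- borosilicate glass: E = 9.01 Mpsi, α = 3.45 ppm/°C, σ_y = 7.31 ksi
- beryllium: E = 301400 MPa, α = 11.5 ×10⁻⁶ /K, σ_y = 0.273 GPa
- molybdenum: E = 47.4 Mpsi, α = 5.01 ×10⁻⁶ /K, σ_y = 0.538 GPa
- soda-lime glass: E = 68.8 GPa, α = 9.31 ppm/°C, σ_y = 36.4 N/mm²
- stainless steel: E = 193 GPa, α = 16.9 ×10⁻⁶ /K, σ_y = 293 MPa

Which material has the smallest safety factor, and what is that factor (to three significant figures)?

In consistent units (E in GPa, α in ×10⁻⁶/K, σ_y in MPa):
  borosilicate glass: E = 62.12, α = 3.45, σ_y = 50.40 → σ = 36.9 MPa, n = 1.37
  beryllium: E = 301.4, α = 11.5, σ_y = 273.0 → σ = 596 MPa, n = 0.458
  molybdenum: E = 326.8, α = 5.01, σ_y = 538.0 → σ = 282 MPa, n = 1.91
  soda-lime glass: E = 68.80, α = 9.31, σ_y = 36.40 → σ = 110 MPa, n = 0.330
  stainless steel: E = 193.0, α = 16.9, σ_y = 293.0 → σ = 561 MPa, n = 0.522
Smallest n: soda-lime glass with n = 0.330.

soda-lime glass, n = 0.330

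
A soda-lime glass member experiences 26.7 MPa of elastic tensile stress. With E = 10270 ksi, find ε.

3.77×10⁻⁴

E = 10270 ksi = 70.81 GPa = 70810 MPa.
ε = σ/E = 26.7 / 70810 = 3.77×10⁻⁴.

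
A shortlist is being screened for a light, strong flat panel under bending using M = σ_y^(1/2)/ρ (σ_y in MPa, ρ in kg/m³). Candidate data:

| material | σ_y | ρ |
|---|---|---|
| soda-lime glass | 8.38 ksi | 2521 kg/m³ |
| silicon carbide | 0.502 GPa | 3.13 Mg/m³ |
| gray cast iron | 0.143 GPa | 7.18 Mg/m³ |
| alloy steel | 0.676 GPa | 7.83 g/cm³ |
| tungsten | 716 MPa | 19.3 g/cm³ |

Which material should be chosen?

Normalizing units and computing the index:
  soda-lime glass: σ_y = 57.78 MPa, ρ = 2521 kg/m³
  silicon carbide: σ_y = 502.0 MPa, ρ = 3130 kg/m³
  gray cast iron: σ_y = 143.0 MPa, ρ = 7180 kg/m³
  alloy steel: σ_y = 676.0 MPa, ρ = 7830 kg/m³
  tungsten: σ_y = 716.0 MPa, ρ = 19300 kg/m³
  silicon carbide: M = 7.16×10⁻³
  alloy steel: M = 3.32×10⁻³
  soda-lime glass: M = 3.02×10⁻³
  gray cast iron: M = 1.67×10⁻³
  tungsten: M = 1.39×10⁻³
The maximum is for silicon carbide.

silicon carbide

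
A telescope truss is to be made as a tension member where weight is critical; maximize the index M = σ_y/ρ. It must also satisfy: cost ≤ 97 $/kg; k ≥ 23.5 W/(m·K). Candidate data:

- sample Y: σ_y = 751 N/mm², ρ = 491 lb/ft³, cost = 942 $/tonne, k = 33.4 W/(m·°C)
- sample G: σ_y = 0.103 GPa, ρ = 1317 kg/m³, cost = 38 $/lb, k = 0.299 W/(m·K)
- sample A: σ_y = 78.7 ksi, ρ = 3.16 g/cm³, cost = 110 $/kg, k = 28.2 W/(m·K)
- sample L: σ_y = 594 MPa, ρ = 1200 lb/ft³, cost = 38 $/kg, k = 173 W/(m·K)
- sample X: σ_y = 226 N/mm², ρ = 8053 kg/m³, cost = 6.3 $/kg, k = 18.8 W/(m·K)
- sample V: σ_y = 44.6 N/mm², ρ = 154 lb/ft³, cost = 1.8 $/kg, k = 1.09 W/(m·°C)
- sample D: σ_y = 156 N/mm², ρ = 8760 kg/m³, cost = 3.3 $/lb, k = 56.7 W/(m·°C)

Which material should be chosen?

Screen on constraints: cost ≤ 97 $/kg; k ≥ 23.5 W/(m·K). Survivors: sample Y, sample L, sample D.
Normalizing units and computing the index:
  sample Y: σ_y = 751.0 MPa, ρ = 7865 kg/m³
  sample L: σ_y = 594.0 MPa, ρ = 19220 kg/m³
  sample D: σ_y = 156.0 MPa, ρ = 8760 kg/m³
  sample Y: M = 95.5 kN·m/kg
  sample L: M = 30.9 kN·m/kg
  sample D: M = 17.8 kN·m/kg
Highest index: sample Y.

sample Y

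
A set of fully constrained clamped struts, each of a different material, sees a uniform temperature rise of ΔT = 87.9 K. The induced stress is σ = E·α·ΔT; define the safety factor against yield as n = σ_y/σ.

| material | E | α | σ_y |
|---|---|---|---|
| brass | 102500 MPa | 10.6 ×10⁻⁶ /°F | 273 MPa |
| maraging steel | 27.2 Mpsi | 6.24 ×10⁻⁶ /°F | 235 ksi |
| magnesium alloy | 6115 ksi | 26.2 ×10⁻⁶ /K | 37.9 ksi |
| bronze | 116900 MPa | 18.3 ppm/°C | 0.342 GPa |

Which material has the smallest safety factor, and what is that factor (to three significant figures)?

brass, n = 1.59

With everything in SI (GPa, ×10⁻⁶/K, MPa):
  brass: E = 102.5, α = 19.1, σ_y = 273.0 → σ = 172 MPa, n = 1.59
  maraging steel: E = 187.5, α = 11.2, σ_y = 1620 → σ = 185 MPa, n = 8.75
  magnesium alloy: E = 42.16, α = 26.2, σ_y = 261.3 → σ = 97.1 MPa, n = 2.69
  bronze: E = 116.9, α = 18.3, σ_y = 342.0 → σ = 188 MPa, n = 1.82
Smallest n: brass with n = 1.59.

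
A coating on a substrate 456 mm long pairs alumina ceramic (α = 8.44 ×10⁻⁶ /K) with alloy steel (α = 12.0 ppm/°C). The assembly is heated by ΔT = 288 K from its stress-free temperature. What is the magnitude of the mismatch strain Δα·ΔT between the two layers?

1.03×10⁻³

Δα = |8.44 − 12.0|×10⁻⁶/K = 3.56×10⁻⁶/K.
Mismatch strain = Δα·ΔT = 3.56×10⁻⁶ × 288.0 = 1.03×10⁻³.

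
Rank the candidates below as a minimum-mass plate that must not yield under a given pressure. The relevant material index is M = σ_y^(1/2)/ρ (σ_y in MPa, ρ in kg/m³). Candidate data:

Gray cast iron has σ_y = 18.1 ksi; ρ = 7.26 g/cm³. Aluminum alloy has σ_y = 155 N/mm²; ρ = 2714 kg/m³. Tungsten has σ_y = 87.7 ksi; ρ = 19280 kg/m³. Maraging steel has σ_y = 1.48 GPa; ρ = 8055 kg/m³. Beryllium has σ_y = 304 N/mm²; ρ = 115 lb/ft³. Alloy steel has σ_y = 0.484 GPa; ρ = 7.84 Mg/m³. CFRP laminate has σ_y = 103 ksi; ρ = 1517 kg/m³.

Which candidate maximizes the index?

CFRP laminate

Putting every candidate on a common basis:
  gray cast iron: σ_y = 124.8 MPa, ρ = 7260 kg/m³
  aluminum alloy: σ_y = 155.0 MPa, ρ = 2714 kg/m³
  tungsten: σ_y = 604.7 MPa, ρ = 19280 kg/m³
  maraging steel: σ_y = 1480 MPa, ρ = 8055 kg/m³
  beryllium: σ_y = 304.0 MPa, ρ = 1842 kg/m³
  alloy steel: σ_y = 484.0 MPa, ρ = 7840 kg/m³
  CFRP laminate: σ_y = 710.2 MPa, ρ = 1517 kg/m³
  CFRP laminate: M = 17.6×10⁻³
  beryllium: M = 9.46×10⁻³
  maraging steel: M = 4.78×10⁻³
  aluminum alloy: M = 4.59×10⁻³
  alloy steel: M = 2.81×10⁻³
  gray cast iron: M = 1.54×10⁻³
  tungsten: M = 1.28×10⁻³
CFRP laminate has the largest M.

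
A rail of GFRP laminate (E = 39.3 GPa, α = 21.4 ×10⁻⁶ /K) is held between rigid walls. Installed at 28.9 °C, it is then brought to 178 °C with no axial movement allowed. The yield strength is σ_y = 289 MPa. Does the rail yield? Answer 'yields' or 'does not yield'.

does not yield

ΔT = 149.1 K. Constrained thermal stress σ = E·α·ΔT = 39.30×10³ MPa × 21.4×10⁻⁶ × 149.1 = 125 MPa (compressive).
Compare to σ_y = 289 MPa: σ < σ_y, so it does not yield.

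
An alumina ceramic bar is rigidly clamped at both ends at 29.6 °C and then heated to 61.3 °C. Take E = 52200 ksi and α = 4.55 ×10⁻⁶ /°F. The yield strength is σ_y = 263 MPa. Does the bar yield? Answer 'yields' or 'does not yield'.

E = 52200 ksi = 359.9 GPa.
α = 4.55×10⁻⁶/°F × 9/5 = 8.19×10⁻⁶/K.
ΔT = 31.70 K. Constrained thermal stress σ = E·α·ΔT = 359.9×10³ MPa × 8.19×10⁻⁶ × 31.70 = 93.4 MPa (compressive).
Compare to σ_y = 263 MPa: σ < σ_y, so it does not yield.

does not yield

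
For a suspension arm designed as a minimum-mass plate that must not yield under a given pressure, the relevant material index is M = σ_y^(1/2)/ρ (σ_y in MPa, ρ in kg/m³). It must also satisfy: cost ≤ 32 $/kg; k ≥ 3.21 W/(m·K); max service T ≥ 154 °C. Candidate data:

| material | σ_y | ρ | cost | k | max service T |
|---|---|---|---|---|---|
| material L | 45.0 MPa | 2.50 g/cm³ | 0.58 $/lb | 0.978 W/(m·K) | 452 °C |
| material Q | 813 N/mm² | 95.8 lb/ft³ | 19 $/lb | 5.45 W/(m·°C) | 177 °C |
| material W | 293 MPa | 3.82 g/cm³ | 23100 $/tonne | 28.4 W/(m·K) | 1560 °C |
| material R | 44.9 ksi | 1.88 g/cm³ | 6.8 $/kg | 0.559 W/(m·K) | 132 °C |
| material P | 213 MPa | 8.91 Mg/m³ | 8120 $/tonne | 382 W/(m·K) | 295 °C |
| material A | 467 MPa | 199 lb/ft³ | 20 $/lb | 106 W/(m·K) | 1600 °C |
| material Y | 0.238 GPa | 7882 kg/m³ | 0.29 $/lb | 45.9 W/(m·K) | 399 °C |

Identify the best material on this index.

material W

Screen on constraints: cost ≤ 32 $/kg; k ≥ 3.21 W/(m·K); max service T ≥ 154 °C. Survivors: material W, material P, material Y.
Normalizing units and computing the index:
  material W: σ_y = 293.0 MPa, ρ = 3820 kg/m³
  material P: σ_y = 213.0 MPa, ρ = 8910 kg/m³
  material Y: σ_y = 238.0 MPa, ρ = 7882 kg/m³
  material W: M = 4.48×10⁻³
  material Y: M = 1.96×10⁻³
  material P: M = 1.64×10⁻³
Material W has the largest M.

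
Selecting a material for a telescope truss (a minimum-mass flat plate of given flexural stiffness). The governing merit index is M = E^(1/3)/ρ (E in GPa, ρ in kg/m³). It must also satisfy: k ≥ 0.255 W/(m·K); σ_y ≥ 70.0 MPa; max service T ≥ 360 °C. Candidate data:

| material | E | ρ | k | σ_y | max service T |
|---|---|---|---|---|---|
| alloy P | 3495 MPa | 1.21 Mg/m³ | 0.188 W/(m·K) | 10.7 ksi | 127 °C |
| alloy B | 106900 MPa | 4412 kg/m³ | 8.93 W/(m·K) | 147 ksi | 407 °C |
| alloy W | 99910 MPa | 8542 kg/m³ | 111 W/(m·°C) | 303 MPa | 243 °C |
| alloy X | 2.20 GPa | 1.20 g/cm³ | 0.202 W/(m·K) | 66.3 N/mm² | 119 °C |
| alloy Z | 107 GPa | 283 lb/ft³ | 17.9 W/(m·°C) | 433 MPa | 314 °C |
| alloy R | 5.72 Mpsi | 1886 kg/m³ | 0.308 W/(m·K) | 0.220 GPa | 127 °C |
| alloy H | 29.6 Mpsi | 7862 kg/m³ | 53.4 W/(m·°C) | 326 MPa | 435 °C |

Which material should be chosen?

alloy B

Screen on constraints: k ≥ 0.255 W/(m·K); σ_y ≥ 70.0 MPa; max service T ≥ 360 °C. Survivors: alloy B, alloy H.
In SI units:
  alloy B: E = 106.9 GPa, ρ = 4412 kg/m³
  alloy H: E = 204.1 GPa, ρ = 7862 kg/m³
  alloy B: M = 1.08×10⁻³
  alloy H: M = 0.749×10⁻³
Highest index: alloy B.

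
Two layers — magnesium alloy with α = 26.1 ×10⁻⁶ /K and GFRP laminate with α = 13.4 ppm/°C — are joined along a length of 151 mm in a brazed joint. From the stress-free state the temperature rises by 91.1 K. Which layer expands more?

α(magnesium alloy) = 26.1×10⁻⁶/K vs α(GFRP laminate) = 13.4×10⁻⁶/K.
Higher α expands more for the same ΔT: magnesium alloy.

magnesium alloy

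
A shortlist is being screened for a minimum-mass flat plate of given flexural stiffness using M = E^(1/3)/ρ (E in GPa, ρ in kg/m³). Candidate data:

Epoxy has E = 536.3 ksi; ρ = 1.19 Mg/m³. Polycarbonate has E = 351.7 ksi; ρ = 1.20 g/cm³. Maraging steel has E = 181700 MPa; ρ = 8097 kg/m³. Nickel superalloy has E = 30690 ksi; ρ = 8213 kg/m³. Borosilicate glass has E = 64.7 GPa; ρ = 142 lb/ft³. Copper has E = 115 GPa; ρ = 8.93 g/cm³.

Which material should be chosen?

borosilicate glass

After converting to SI:
  epoxy: E = 3.698 GPa, ρ = 1190 kg/m³
  polycarbonate: E = 2.425 GPa, ρ = 1200 kg/m³
  maraging steel: E = 181.7 GPa, ρ = 8097 kg/m³
  nickel superalloy: E = 211.6 GPa, ρ = 8213 kg/m³
  borosilicate glass: E = 64.70 GPa, ρ = 2275 kg/m³
  copper: E = 115.0 GPa, ρ = 8930 kg/m³
  borosilicate glass: M = 1.76×10⁻³
  epoxy: M = 1.30×10⁻³
  polycarbonate: M = 1.12×10⁻³
  nickel superalloy: M = 0.726×10⁻³
  maraging steel: M = 0.700×10⁻³
  copper: M = 0.545×10⁻³
Borosilicate glass ranks first.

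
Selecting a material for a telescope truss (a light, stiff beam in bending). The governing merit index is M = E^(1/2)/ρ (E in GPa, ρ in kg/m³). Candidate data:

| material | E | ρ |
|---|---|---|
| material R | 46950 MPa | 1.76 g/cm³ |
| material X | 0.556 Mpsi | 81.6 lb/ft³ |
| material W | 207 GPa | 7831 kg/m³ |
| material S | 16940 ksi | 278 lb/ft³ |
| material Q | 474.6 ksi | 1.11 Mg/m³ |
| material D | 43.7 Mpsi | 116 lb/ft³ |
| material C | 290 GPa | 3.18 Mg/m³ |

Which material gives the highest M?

In SI units:
  material R: E = 46.95 GPa, ρ = 1760 kg/m³
  material X: E = 3.833 GPa, ρ = 1307 kg/m³
  material W: E = 207.0 GPa, ρ = 7831 kg/m³
  material S: E = 116.8 GPa, ρ = 4453 kg/m³
  material Q: E = 3.272 GPa, ρ = 1110 kg/m³
  material D: E = 301.3 GPa, ρ = 1858 kg/m³
  material C: E = 290.0 GPa, ρ = 3180 kg/m³
  material D: M = 9.34×10⁻³
  material C: M = 5.36×10⁻³
  material R: M = 3.89×10⁻³
  material S: M = 2.43×10⁻³
  material W: M = 1.84×10⁻³
  material Q: M = 1.63×10⁻³
  material X: M = 1.50×10⁻³
Highest index: material D.

material D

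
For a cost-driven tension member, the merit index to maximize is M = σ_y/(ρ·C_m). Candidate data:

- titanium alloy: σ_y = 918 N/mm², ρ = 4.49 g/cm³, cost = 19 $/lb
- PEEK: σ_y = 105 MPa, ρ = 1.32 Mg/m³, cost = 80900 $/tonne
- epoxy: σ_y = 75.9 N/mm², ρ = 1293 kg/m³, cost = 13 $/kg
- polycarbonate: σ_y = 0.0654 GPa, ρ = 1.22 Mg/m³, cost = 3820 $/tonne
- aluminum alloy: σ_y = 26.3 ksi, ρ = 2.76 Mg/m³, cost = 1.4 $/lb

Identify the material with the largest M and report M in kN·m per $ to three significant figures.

After converting to SI:
  titanium alloy: σ_y = 918.0 MPa, ρ = 4490 kg/m³, cost = 41.89 $/kg
  PEEK: σ_y = 105.0 MPa, ρ = 1320 kg/m³, cost = 80.90 $/kg
  epoxy: σ_y = 75.90 MPa, ρ = 1293 kg/m³, cost = 13.00 $/kg
  polycarbonate: σ_y = 65.40 MPa, ρ = 1220 kg/m³, cost = 3.820 $/kg
  aluminum alloy: σ_y = 181.3 MPa, ρ = 2760 kg/m³, cost = 3.086 $/kg
  aluminum alloy: M = 21.3 kN·m per $
  polycarbonate: M = 14.0 kN·m per $
  titanium alloy: M = 4.88 kN·m per $
  epoxy: M = 4.52 kN·m per $
  PEEK: M = 0.983 kN·m per $
Aluminum alloy ranks first.

aluminum alloy, M = 21.3 kN·m per $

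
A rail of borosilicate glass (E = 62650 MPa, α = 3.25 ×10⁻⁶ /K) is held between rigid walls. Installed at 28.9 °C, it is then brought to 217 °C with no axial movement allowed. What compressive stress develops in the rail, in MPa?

38.3 MPa

E = 62650 MPa = 62.65 GPa.
ΔT = 188.1 K. Constrained thermal stress σ = E·α·ΔT = 62.65×10³ MPa × 3.25×10⁻⁶ × 188.1 = 38.3 MPa (compressive).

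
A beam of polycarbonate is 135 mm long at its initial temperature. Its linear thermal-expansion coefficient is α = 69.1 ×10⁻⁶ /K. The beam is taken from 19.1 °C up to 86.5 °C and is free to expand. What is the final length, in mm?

135.63 mm

ΔT = 86.5 − 19.1 = 67.40 K.
ΔL = α·L₀·ΔT = 69.1×10⁻⁶ × 135 mm × 67.40 K = 0.629 mm.
L = L₀ + ΔL = 135 + 0.629 = 135.63 mm.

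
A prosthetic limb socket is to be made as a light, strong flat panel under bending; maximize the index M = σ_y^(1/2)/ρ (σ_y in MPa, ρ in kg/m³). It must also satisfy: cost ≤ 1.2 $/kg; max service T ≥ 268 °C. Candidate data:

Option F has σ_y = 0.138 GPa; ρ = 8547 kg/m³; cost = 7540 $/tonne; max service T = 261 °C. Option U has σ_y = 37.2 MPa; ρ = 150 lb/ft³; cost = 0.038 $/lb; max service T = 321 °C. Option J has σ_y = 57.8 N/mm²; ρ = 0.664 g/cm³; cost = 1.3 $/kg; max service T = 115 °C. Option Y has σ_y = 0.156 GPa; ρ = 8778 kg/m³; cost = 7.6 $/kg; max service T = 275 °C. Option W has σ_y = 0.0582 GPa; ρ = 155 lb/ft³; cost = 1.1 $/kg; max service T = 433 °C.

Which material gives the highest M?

Screen on constraints: cost ≤ 1.2 $/kg; max service T ≥ 268 °C. Survivors: option U, option W.
After converting to SI:
  option U: σ_y = 37.20 MPa, ρ = 2403 kg/m³
  option W: σ_y = 58.20 MPa, ρ = 2483 kg/m³
  option W: M = 3.07×10⁻³
  option U: M = 2.54×10⁻³
Option W ranks first.

option W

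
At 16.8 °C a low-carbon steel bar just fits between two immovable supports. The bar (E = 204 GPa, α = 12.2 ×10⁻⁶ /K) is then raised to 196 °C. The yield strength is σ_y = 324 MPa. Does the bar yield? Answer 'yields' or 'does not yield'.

ΔT = 179.2 K. Constrained thermal stress σ = E·α·ΔT = 204.0×10³ MPa × 12.2×10⁻⁶ × 179.2 = 446 MPa (compressive).
Compare to σ_y = 324 MPa: σ ≥ σ_y, so it yields.

yields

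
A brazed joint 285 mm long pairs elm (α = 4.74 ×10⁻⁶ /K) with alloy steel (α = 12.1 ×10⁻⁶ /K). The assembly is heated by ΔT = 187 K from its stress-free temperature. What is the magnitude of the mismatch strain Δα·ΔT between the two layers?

Δα = |4.74 − 12.1|×10⁻⁶/K = 7.36×10⁻⁶/K.
Mismatch strain = Δα·ΔT = 7.36×10⁻⁶ × 187.0 = 1.38×10⁻³.

1.38×10⁻³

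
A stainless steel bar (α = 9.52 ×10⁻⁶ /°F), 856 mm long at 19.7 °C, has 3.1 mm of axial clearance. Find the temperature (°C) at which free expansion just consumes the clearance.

231 °C

α = 9.52×10⁻⁶/°F × 9/5 = 17.1×10⁻⁶/K.
α·L₀·ΔT = 3.1 mm ⇒ ΔT = 3.1 / (17.1×10⁻⁶ × 856.0) = 211.3 K.
T = 19.7 + 211.3 = 231.0 °C.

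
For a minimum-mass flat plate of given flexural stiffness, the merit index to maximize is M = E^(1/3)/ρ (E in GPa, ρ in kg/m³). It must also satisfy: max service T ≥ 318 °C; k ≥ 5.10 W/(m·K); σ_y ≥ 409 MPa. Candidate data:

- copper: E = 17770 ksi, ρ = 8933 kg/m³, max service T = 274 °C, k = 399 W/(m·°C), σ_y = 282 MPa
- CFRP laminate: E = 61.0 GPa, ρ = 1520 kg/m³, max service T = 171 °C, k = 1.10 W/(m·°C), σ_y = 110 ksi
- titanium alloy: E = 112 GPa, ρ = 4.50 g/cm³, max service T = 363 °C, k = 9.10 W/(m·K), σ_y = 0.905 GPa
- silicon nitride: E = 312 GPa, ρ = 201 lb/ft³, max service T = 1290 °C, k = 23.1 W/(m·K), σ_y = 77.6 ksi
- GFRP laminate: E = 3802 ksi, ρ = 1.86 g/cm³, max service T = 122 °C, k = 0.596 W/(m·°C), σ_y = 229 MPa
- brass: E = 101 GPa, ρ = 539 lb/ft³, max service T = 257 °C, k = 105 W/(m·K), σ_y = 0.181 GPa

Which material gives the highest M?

Screen on constraints: max service T ≥ 318 °C; k ≥ 5.10 W/(m·K); σ_y ≥ 409 MPa. Survivors: titanium alloy, silicon nitride.
After converting to SI:
  titanium alloy: E = 112.0 GPa, ρ = 4500 kg/m³
  silicon nitride: E = 312.0 GPa, ρ = 3220 kg/m³
  silicon nitride: M = 2.11×10⁻³
  titanium alloy: M = 1.07×10⁻³
Highest index: silicon nitride.

silicon nitride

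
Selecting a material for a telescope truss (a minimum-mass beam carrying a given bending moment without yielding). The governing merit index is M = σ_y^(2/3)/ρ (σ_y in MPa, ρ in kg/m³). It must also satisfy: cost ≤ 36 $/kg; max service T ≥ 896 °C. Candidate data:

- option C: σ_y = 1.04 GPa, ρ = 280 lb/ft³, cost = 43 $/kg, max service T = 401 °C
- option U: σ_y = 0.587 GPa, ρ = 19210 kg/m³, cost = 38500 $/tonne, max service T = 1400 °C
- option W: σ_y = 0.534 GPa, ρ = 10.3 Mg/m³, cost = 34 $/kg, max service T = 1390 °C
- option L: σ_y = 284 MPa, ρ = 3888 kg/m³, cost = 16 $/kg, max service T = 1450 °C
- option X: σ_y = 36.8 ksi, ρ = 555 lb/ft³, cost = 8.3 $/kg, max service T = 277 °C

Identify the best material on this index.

option L

Screen on constraints: cost ≤ 36 $/kg; max service T ≥ 896 °C. Survivors: option W, option L.
Normalizing units and computing the index:
  option W: σ_y = 534.0 MPa, ρ = 10300 kg/m³
  option L: σ_y = 284.0 MPa, ρ = 3888 kg/m³
  option L: M = 11.1×10⁻³
  option W: M = 6.39×10⁻³
Option L ranks first.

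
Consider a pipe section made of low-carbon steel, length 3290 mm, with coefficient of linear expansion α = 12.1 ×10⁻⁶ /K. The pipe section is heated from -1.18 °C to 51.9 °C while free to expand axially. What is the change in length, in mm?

ΔT = 51.9 − (-1.18) = 53.08 K.
ΔL = α·L₀·ΔT = 12.1×10⁻⁶ × 3290 mm × 53.08 K = 2.11 mm.

2.11 mm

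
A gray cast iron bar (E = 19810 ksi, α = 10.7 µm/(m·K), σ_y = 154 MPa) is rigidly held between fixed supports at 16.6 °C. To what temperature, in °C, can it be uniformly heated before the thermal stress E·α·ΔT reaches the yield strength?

122 °C

E = 19810 ksi = 136.6 GPa.
E·α·ΔT = 154.0 MPa ⇒ ΔT = 154.0 / (136.6×10³ × 10.7×10⁻⁶) = 105.4 K.
T = 16.6 + 105.4 = 122.0 °C.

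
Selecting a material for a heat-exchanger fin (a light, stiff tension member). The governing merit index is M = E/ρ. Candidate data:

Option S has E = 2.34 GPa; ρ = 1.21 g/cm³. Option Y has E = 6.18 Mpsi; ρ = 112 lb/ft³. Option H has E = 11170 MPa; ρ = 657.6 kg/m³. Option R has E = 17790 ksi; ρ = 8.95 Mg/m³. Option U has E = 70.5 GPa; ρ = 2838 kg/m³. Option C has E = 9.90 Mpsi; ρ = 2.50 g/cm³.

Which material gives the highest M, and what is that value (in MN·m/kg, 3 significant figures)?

option C, M = 27.3 MN·m/kg

Normalizing units and computing the index:
  option S: E = 2.340 GPa, ρ = 1210 kg/m³
  option Y: E = 42.61 GPa, ρ = 1794 kg/m³
  option H: E = 11.17 GPa, ρ = 657.6 kg/m³
  option R: E = 122.7 GPa, ρ = 8950 kg/m³
  option U: E = 70.50 GPa, ρ = 2838 kg/m³
  option C: E = 68.26 GPa, ρ = 2500 kg/m³
  option C: M = 27.3 MN·m/kg
  option U: M = 24.8 MN·m/kg
  option Y: M = 23.8 MN·m/kg
  option H: M = 17.0 MN·m/kg
  option R: M = 13.7 MN·m/kg
  option S: M = 1.93 MN·m/kg
Option C has the largest M.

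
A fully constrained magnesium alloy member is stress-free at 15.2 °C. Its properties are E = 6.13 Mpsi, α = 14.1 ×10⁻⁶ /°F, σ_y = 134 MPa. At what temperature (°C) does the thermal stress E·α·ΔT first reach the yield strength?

140 °C

E = 6.13 Mpsi = 42.26 GPa.
α = 14.1×10⁻⁶/°F × 9/5 = 25.4×10⁻⁶/K.
E·α·ΔT = 134.0 MPa ⇒ ΔT = 134.0 / (42.26×10³ × 25.4×10⁻⁶) = 124.9 K.
T = 15.2 + 124.9 = 140.1 °C.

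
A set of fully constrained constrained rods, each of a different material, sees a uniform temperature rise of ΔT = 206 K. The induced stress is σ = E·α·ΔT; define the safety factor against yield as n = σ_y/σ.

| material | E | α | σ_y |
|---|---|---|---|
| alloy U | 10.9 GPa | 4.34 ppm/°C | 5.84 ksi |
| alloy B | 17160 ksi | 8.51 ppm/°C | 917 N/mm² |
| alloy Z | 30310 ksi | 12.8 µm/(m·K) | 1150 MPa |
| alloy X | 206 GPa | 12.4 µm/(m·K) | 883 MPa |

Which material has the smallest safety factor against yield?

alloy X

In consistent units (E in GPa, α in ×10⁻⁶/K, σ_y in MPa):
  alloy U: E = 10.90, α = 4.34, σ_y = 40.27 → σ = 9.75 MPa, n = 4.13
  alloy B: E = 118.3, α = 8.51, σ_y = 917.0 → σ = 207 MPa, n = 4.42
  alloy Z: E = 209.0, α = 12.8, σ_y = 1150 → σ = 551 MPa, n = 2.09
  alloy X: E = 206.0, α = 12.4, σ_y = 883.0 → σ = 526 MPa, n = 1.68
Smallest n: alloy X with n = 1.68.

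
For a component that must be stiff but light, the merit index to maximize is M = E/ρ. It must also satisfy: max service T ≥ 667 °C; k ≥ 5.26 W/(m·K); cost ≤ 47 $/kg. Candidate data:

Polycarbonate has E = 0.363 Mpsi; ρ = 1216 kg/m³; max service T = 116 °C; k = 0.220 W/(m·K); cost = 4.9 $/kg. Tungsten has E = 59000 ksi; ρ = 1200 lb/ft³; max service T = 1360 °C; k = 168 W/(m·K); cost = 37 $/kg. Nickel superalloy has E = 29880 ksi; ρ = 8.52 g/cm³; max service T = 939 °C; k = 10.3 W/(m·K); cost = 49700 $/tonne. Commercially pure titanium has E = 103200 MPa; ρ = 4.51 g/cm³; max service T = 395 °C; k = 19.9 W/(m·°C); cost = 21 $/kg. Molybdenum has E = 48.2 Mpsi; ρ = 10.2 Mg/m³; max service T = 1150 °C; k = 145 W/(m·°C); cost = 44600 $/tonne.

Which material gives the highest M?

molybdenum

Screen on constraints: max service T ≥ 667 °C; k ≥ 5.26 W/(m·K); cost ≤ 47 $/kg. Survivors: tungsten, molybdenum.
Convert each candidate to consistent units, then evaluate M:
  tungsten: E = 406.8 GPa, ρ = 19220 kg/m³
  molybdenum: E = 332.3 GPa, ρ = 10200 kg/m³
  molybdenum: M = 32.6 MN·m/kg
  tungsten: M = 21.2 MN·m/kg
Highest index: molybdenum.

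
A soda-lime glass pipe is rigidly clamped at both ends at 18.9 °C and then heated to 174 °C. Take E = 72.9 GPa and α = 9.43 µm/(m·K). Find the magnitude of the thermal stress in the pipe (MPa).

107 MPa

ΔT = 155.1 K. Constrained thermal stress σ = E·α·ΔT = 72.90×10³ MPa × 9.43×10⁻⁶ × 155.1 = 107 MPa (compressive).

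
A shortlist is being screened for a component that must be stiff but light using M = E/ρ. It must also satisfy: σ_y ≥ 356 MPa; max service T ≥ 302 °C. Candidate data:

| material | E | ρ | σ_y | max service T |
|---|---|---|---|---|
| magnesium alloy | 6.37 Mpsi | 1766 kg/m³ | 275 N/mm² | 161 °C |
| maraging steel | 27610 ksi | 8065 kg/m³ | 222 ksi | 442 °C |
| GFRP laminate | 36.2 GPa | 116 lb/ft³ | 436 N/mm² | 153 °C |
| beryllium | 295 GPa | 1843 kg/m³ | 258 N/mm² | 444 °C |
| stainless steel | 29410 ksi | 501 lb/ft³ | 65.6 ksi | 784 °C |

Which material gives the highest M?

stainless steel

Screen on constraints: σ_y ≥ 356 MPa; max service T ≥ 302 °C. Survivors: maraging steel, stainless steel.
After converting to SI:
  maraging steel: E = 190.4 GPa, ρ = 8065 kg/m³
  stainless steel: E = 202.8 GPa, ρ = 8025 kg/m³
  stainless steel: M = 25.3 MN·m/kg
  maraging steel: M = 23.6 MN·m/kg
Stainless steel has the largest M.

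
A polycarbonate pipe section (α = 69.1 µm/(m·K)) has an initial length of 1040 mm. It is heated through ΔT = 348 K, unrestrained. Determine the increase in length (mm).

ΔL = α·L₀·ΔT = 69.1×10⁻⁶ × 1040 mm × 348.0 K = 25.0 mm.

25.0 mm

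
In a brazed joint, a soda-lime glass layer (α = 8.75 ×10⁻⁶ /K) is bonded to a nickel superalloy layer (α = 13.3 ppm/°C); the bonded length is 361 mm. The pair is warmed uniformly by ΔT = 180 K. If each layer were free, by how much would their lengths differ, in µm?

296 µm

Δα = |8.75 − 13.3|×10⁻⁶/K = 4.55×10⁻⁶/K.
ΔL_mismatch = Δα·L·ΔT = 4.55×10⁻⁶ × 361.0 mm × 180.0 K = 296 µm.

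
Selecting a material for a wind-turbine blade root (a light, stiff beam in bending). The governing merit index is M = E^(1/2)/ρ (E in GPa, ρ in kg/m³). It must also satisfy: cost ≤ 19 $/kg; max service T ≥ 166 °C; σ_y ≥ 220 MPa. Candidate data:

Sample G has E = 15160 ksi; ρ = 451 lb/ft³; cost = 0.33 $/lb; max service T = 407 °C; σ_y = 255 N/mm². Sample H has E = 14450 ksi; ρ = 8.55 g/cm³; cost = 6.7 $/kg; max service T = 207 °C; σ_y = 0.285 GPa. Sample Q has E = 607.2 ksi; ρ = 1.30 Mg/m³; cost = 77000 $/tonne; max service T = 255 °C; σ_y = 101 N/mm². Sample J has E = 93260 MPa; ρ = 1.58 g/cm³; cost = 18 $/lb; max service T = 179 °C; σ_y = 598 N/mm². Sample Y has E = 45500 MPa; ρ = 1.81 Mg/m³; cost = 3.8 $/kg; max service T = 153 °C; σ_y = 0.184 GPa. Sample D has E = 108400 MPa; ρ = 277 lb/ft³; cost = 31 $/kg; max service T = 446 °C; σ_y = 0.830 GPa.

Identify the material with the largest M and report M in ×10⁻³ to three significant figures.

sample G, M = 1.42×10⁻³

Screen on constraints: cost ≤ 19 $/kg; max service T ≥ 166 °C; σ_y ≥ 220 MPa. Survivors: sample G, sample H.
After converting to SI:
  sample G: E = 104.5 GPa, ρ = 7224 kg/m³
  sample H: E = 99.63 GPa, ρ = 8550 kg/m³
  sample G: M = 1.42×10⁻³
  sample H: M = 1.17×10⁻³
Sample G has the largest M.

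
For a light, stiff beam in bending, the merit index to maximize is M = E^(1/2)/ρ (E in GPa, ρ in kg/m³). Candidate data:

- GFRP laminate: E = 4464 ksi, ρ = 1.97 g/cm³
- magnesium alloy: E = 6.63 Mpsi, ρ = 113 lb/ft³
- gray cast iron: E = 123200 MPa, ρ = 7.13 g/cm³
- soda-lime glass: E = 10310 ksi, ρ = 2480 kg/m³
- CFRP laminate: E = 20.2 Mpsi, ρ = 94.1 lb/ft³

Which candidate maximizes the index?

CFRP laminate

Normalizing units and computing the index:
  GFRP laminate: E = 30.78 GPa, ρ = 1970 kg/m³
  magnesium alloy: E = 45.71 GPa, ρ = 1810 kg/m³
  gray cast iron: E = 123.2 GPa, ρ = 7130 kg/m³
  soda-lime glass: E = 71.08 GPa, ρ = 2480 kg/m³
  CFRP laminate: E = 139.3 GPa, ρ = 1507 kg/m³
  CFRP laminate: M = 7.83×10⁻³
  magnesium alloy: M = 3.74×10⁻³
  soda-lime glass: M = 3.40×10⁻³
  GFRP laminate: M = 2.82×10⁻³
  gray cast iron: M = 1.56×10⁻³
CFRP laminate ranks first.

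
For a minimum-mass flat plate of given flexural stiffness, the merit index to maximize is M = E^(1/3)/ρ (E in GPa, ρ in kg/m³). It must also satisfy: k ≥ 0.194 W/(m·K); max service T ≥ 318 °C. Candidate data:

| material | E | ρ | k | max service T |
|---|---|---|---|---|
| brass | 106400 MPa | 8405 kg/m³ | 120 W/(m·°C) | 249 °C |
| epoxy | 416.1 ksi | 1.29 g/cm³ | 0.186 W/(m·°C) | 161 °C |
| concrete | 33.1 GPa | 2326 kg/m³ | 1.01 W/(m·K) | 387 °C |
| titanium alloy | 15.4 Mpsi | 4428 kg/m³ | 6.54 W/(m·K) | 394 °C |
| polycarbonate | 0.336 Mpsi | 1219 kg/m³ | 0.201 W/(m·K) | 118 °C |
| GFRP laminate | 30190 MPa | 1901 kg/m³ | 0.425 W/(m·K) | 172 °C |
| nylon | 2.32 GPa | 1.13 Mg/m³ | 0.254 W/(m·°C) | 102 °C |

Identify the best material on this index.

concrete

Screen on constraints: k ≥ 0.194 W/(m·K); max service T ≥ 318 °C. Survivors: concrete, titanium alloy.
Putting every candidate on a common basis:
  concrete: E = 33.10 GPa, ρ = 2326 kg/m³
  titanium alloy: E = 106.2 GPa, ρ = 4428 kg/m³
  concrete: M = 1.38×10⁻³
  titanium alloy: M = 1.07×10⁻³
Highest index: concrete.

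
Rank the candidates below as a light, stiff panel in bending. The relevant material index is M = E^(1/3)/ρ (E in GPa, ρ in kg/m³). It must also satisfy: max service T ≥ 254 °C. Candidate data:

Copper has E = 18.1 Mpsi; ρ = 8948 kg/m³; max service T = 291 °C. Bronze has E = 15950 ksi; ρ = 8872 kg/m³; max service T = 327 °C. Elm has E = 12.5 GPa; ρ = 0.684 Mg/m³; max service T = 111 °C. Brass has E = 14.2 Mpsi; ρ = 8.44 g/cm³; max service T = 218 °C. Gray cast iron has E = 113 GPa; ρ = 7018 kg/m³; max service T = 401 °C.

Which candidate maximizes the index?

Screen on constraints: max service T ≥ 254 °C. Survivors: copper, bronze, gray cast iron.
Normalizing units and computing the index:
  copper: E = 124.8 GPa, ρ = 8948 kg/m³
  bronze: E = 110.0 GPa, ρ = 8872 kg/m³
  gray cast iron: E = 113.0 GPa, ρ = 7018 kg/m³
  gray cast iron: M = 0.689×10⁻³
  copper: M = 0.558×10⁻³
  bronze: M = 0.540×10⁻³
Highest index: gray cast iron.

gray cast iron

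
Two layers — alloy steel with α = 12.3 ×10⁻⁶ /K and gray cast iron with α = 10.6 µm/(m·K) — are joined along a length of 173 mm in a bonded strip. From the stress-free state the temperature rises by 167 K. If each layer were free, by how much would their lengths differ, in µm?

49.1 µm

Δα = |12.3 − 10.6|×10⁻⁶/K = 1.70×10⁻⁶/K.
ΔL_mismatch = Δα·L·ΔT = 1.70×10⁻⁶ × 173.0 mm × 167.0 K = 49.1 µm.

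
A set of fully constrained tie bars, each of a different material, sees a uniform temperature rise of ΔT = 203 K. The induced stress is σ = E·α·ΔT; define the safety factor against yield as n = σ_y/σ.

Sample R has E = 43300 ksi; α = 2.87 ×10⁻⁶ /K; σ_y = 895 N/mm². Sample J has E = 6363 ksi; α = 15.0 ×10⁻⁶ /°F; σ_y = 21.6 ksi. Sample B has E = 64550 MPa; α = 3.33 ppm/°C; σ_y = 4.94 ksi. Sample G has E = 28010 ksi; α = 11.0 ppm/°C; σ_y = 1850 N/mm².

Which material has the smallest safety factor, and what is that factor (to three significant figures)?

sample J, n = 0.619

With everything in SI (GPa, ×10⁻⁶/K, MPa):
  sample R: E = 298.5, α = 2.87, σ_y = 895.0 → σ = 174 MPa, n = 5.15
  sample J: E = 43.87, α = 27.0, σ_y = 148.9 → σ = 240 MPa, n = 0.619
  sample B: E = 64.55, α = 3.33, σ_y = 34.06 → σ = 43.6 MPa, n = 0.781
  sample G: E = 193.1, α = 11.0, σ_y = 1850 → σ = 431 MPa, n = 4.29
Smallest n: sample J with n = 0.619.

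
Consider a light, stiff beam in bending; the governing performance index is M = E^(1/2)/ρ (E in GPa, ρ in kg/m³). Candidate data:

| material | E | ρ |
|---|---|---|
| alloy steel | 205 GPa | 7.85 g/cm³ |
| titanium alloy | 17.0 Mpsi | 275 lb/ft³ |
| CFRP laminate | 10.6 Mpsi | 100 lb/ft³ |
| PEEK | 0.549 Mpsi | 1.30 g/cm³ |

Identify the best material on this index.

CFRP laminate

In SI units:
  alloy steel: E = 205.0 GPa, ρ = 7850 kg/m³
  titanium alloy: E = 117.2 GPa, ρ = 4405 kg/m³
  CFRP laminate: E = 73.08 GPa, ρ = 1602 kg/m³
  PEEK: E = 3.785 GPa, ρ = 1300 kg/m³
  CFRP laminate: M = 5.34×10⁻³
  titanium alloy: M = 2.46×10⁻³
  alloy steel: M = 1.82×10⁻³
  PEEK: M = 1.50×10⁻³
Highest index: CFRP laminate.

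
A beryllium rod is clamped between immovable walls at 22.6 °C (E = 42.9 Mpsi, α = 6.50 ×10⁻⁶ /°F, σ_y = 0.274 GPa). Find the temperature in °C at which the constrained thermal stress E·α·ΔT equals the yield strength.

E = 42.9 Mpsi = 295.8 GPa.
α = 6.50×10⁻⁶/°F × 9/5 = 11.7×10⁻⁶/K.
σ_y = 0.274 GPa = 274.0 MPa.
E·α·ΔT = 274.0 MPa ⇒ ΔT = 274.0 / (295.8×10³ × 11.7×10⁻⁶) = 79.18 K.
T = 22.6 + 79.18 = 101.8 °C.

102 °C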